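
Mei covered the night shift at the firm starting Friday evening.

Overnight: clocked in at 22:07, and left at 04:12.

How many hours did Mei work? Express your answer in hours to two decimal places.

Overnight: 22:07 → midnight = 1 h 53 min; midnight → 04:12 = 4 h 12 min; span 6 h 5 min

6.08 hours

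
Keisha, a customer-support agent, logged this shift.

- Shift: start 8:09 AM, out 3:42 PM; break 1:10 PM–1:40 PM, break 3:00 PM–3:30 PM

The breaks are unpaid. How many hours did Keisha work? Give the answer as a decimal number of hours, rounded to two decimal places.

6.55 hours

Shift: 8:09 AM–3:42 PM = 7 h 33 min; less 60 min break → 6 h 33 min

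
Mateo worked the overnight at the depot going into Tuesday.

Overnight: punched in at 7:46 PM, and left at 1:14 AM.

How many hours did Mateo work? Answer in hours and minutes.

Overnight: 7:46 PM → midnight = 4 h 14 min; midnight → 1:14 AM = 1 h 14 min; span 5 h 28 min

5 h 28 min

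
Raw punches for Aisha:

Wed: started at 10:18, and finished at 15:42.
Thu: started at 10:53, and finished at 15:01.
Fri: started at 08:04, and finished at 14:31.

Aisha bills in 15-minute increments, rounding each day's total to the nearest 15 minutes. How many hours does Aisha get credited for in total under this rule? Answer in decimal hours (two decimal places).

Wed: 10:18–15:42 = 5 h 24 min → rounds to 5 h 30 min
Thu: 10:53–15:01 = 4 h 8 min → rounds to 4 h 15 min
Fri: 08:04–14:31 = 6 h 27 min → rounds to 6 h 30 min
Total credited: 16 h 15 min.

16.25 hours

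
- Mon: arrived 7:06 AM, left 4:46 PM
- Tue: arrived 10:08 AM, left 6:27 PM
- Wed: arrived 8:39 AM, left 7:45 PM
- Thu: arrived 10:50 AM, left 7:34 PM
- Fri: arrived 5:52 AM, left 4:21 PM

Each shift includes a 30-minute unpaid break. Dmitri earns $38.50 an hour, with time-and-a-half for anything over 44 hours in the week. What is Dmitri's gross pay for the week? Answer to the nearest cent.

$1797.95

Mon: 7:06 AM–4:46 PM = 9 h 40 min; less 30 min break → 9 h 10 min
Tue: 10:08 AM–6:27 PM = 8 h 19 min; less 30 min break → 7 h 49 min
Wed: 8:39 AM–7:45 PM = 11 h 6 min; less 30 min break → 10 h 36 min
Thu: 10:50 AM–7:34 PM = 8 h 44 min; less 30 min break → 8 h 14 min
Fri: 5:52 AM–4:21 PM = 10 h 29 min; less 30 min break → 9 h 59 min
Total worked: 45 h 48 min = 2748 min.
Regular 44 h 0 min = 2640 min at $38.50/h; overtime 1 h 48 min = 108 min at $57.75/h.
Pay = (2640 × $38.50 + 108 × $57.75) ÷ 60 = $1797.95.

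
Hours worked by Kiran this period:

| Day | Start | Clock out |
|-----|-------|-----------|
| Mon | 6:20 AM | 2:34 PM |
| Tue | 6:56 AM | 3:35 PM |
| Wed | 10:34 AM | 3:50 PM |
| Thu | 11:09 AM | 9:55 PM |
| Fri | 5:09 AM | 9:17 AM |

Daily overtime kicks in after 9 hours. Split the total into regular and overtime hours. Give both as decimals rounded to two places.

Regular 35.28 hours, overtime 1.77 hours

Mon: 6:20 AM–2:34 PM = 8 h 14 min
Tue: 6:56 AM–3:35 PM = 8 h 39 min
Wed: 10:34 AM–3:50 PM = 5 h 16 min
Thu: 11:09 AM–9:55 PM = 10 h 46 min
Fri: 5:09 AM–9:17 AM = 4 h 8 min
Mon reg 8 h 14 min / OT 0 h 0 min; Tue reg 8 h 39 min / OT 0 h 0 min; Wed reg 5 h 16 min / OT 0 h 0 min; Thu reg 9 h 0 min / OT 1 h 46 min; Fri reg 4 h 8 min / OT 0 h 0 min.
Totals: regular 35 h 17 min, overtime 1 h 46 min.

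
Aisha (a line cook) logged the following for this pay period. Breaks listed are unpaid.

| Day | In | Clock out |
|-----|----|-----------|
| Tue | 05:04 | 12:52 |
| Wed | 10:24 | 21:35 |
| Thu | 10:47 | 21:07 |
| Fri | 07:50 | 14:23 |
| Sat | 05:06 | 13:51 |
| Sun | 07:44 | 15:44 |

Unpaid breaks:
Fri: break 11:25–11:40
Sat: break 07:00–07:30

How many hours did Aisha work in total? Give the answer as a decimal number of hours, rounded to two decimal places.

51.87 hours

Tue: 05:04–12:52 = 7 h 48 min
Wed: 10:24–21:35 = 11 h 11 min
Thu: 10:47–21:07 = 10 h 20 min
Fri: 07:50–14:23 = 6 h 33 min; less 15 min break → 6 h 18 min
Sat: 05:06–13:51 = 8 h 45 min; less 30 min break → 8 h 15 min
Sun: 07:44–15:44 = 8 h 0 min
Total: 7 h 48 min + 11 h 11 min + 10 h 20 min + 6 h 18 min + 8 h 15 min + 8 h 0 min = 51 h 52 min.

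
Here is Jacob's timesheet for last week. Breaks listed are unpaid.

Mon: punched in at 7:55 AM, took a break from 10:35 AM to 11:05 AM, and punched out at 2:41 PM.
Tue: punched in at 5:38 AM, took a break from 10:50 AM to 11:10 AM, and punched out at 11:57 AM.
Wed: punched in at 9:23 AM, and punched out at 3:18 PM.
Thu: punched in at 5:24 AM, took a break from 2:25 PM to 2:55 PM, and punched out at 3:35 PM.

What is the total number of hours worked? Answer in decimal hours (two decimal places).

27.85 hours

Mon: 7:55 AM–2:41 PM = 6 h 46 min; less 30 min break → 6 h 16 min
Tue: 5:38 AM–11:57 AM = 6 h 19 min; less 20 min break → 5 h 59 min
Wed: 9:23 AM–3:18 PM = 5 h 55 min
Thu: 5:24 AM–3:35 PM = 10 h 11 min; less 30 min break → 9 h 41 min
Total: 6 h 16 min + 5 h 59 min + 5 h 55 min + 9 h 41 min = 27 h 51 min.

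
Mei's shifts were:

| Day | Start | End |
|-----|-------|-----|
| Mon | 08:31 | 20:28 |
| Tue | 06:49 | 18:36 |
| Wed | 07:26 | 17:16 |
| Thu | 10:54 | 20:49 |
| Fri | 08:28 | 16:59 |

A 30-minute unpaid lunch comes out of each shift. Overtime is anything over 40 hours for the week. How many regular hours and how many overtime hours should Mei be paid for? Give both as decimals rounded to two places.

Regular 40.00 hours, overtime 9.50 hours

Mon: 08:31–20:28 = 11 h 57 min; less 30 min break → 11 h 27 min
Tue: 06:49–18:36 = 11 h 47 min; less 30 min break → 11 h 17 min
Wed: 07:26–17:16 = 9 h 50 min; less 30 min break → 9 h 20 min
Thu: 10:54–20:49 = 9 h 55 min; less 30 min break → 9 h 25 min
Fri: 08:28–16:59 = 8 h 31 min; less 30 min break → 8 h 1 min
Total worked: 49 h 30 min = 49.50 h.
Threshold 40 h → overtime 9 h 30 min, regular 40 h 0 min.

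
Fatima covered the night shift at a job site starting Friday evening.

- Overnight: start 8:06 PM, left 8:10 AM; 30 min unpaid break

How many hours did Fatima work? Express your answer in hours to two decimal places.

Overnight: 8:06 PM → midnight = 3 h 54 min; midnight → 8:10 AM = 8 h 10 min; span 12 h 4 min; less 30 min break → 11 h 34 min

11.57 hours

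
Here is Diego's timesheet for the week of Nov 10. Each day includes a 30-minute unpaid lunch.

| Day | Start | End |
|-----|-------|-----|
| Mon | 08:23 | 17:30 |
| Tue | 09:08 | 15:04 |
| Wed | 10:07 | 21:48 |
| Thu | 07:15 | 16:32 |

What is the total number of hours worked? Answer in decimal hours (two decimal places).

Mon: 08:23–17:30 = 9 h 7 min; less 30 min break → 8 h 37 min
Tue: 09:08–15:04 = 5 h 56 min; less 30 min break → 5 h 26 min
Wed: 10:07–21:48 = 11 h 41 min; less 30 min break → 11 h 11 min
Thu: 07:15–16:32 = 9 h 17 min; less 30 min break → 8 h 47 min
Total: 8 h 37 min + 5 h 26 min + 11 h 11 min + 8 h 47 min = 34 h 1 min.

34.02 hours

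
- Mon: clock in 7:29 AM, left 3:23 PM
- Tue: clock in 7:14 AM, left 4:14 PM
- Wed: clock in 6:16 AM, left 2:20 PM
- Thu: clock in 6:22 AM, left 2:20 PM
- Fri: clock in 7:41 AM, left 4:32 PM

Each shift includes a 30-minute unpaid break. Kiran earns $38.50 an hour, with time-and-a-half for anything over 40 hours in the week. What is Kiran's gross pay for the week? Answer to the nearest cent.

Mon: 7:29 AM–3:23 PM = 7 h 54 min; less 30 min break → 7 h 24 min
Tue: 7:14 AM–4:14 PM = 9 h 0 min; less 30 min break → 8 h 30 min
Wed: 6:16 AM–2:20 PM = 8 h 4 min; less 30 min break → 7 h 34 min
Thu: 6:22 AM–2:20 PM = 7 h 58 min; less 30 min break → 7 h 28 min
Fri: 7:41 AM–4:32 PM = 8 h 51 min; less 30 min break → 8 h 21 min
Total worked: 39 h 17 min = 2357 min.
Regular 39 h 17 min = 2357 min at $38.50/h; overtime 0 h 0 min = 0 min at $57.75/h.
Pay = (2357 × $38.50 + 0 × $57.75) ÷ 60 = $1512.41.

$1512.41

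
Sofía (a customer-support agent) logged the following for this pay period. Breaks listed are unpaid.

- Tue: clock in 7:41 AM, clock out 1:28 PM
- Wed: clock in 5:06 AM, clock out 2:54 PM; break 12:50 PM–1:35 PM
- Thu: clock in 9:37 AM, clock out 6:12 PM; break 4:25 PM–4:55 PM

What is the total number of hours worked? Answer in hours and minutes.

22 h 55 min

Tue: 7:41 AM–1:28 PM = 5 h 47 min
Wed: 5:06 AM–2:54 PM = 9 h 48 min; less 45 min break → 9 h 3 min
Thu: 9:37 AM–6:12 PM = 8 h 35 min; less 30 min break → 8 h 5 min
Total: 5 h 47 min + 9 h 3 min + 8 h 5 min = 22 h 55 min.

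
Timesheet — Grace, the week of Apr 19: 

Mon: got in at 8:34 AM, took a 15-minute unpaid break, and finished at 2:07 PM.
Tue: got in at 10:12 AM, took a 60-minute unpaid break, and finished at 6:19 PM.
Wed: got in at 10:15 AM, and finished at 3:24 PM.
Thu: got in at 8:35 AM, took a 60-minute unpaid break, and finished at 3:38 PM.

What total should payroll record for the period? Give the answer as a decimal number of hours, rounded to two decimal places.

23.62 hours

Mon: 8:34 AM–2:07 PM = 5 h 33 min; less 15 min break → 5 h 18 min
Tue: 10:12 AM–6:19 PM = 8 h 7 min; less 60 min break → 7 h 7 min
Wed: 10:15 AM–3:24 PM = 5 h 9 min
Thu: 8:35 AM–3:38 PM = 7 h 3 min; less 60 min break → 6 h 3 min
Total: 5 h 18 min + 7 h 7 min + 5 h 9 min + 6 h 3 min = 23 h 37 min.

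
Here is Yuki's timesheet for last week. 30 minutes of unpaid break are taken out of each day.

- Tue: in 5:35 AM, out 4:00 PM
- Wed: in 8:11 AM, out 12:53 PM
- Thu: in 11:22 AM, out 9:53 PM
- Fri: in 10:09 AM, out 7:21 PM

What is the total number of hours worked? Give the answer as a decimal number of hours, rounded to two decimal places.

32.83 hours

Tue: 5:35 AM–4:00 PM = 10 h 25 min; less 30 min break → 9 h 55 min
Wed: 8:11 AM–12:53 PM = 4 h 42 min; less 30 min break → 4 h 12 min
Thu: 11:22 AM–9:53 PM = 10 h 31 min; less 30 min break → 10 h 1 min
Fri: 10:09 AM–7:21 PM = 9 h 12 min; less 30 min break → 8 h 42 min
Total: 9 h 55 min + 4 h 12 min + 10 h 1 min + 8 h 42 min = 32 h 50 min.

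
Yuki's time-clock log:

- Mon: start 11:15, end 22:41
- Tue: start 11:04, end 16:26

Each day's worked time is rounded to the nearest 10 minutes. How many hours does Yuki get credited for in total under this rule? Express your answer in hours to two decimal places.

Mon: 11:15–22:41 = 11 h 26 min → rounds to 11 h 30 min
Tue: 11:04–16:26 = 5 h 22 min → rounds to 5 h 20 min
Total credited: 16 h 50 min.

16.83 hours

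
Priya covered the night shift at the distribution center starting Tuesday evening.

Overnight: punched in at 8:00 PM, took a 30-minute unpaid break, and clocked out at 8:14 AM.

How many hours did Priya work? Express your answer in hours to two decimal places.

Overnight: 8:00 PM → midnight = 4 h 0 min; midnight → 8:14 AM = 8 h 14 min; span 12 h 14 min; less 30 min break → 11 h 44 min

11.73 hours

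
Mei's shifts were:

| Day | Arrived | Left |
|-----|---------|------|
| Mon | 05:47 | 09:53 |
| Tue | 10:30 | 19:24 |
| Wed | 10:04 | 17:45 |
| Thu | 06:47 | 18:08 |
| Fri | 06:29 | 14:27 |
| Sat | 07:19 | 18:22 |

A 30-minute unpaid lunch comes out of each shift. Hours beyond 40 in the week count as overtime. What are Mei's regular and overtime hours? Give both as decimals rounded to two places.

Regular 40.00 hours, overtime 8.05 hours

Mon: 05:47–09:53 = 4 h 6 min; less 30 min break → 3 h 36 min
Tue: 10:30–19:24 = 8 h 54 min; less 30 min break → 8 h 24 min
Wed: 10:04–17:45 = 7 h 41 min; less 30 min break → 7 h 11 min
Thu: 06:47–18:08 = 11 h 21 min; less 30 min break → 10 h 51 min
Fri: 06:29–14:27 = 7 h 58 min; less 30 min break → 7 h 28 min
Sat: 07:19–18:22 = 11 h 3 min; less 30 min break → 10 h 33 min
Total worked: 48 h 3 min = 48.05 h.
Threshold 40 h → overtime 8 h 3 min, regular 40 h 0 min.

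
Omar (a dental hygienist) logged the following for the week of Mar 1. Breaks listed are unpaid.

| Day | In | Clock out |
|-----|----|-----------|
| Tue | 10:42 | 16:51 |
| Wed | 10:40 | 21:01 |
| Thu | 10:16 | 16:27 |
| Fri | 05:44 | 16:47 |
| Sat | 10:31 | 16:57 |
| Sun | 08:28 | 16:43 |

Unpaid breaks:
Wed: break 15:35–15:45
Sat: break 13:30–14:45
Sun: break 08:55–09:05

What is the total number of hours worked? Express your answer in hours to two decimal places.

Tue: 10:42–16:51 = 6 h 9 min
Wed: 10:40–21:01 = 10 h 21 min; less 10 min break → 10 h 11 min
Thu: 10:16–16:27 = 6 h 11 min
Fri: 05:44–16:47 = 11 h 3 min
Sat: 10:31–16:57 = 6 h 26 min; less 75 min break → 5 h 11 min
Sun: 08:28–16:43 = 8 h 15 min; less 10 min break → 8 h 5 min
Total: 6 h 9 min + 10 h 11 min + 6 h 11 min + 11 h 3 min + 5 h 11 min + 8 h 5 min = 46 h 50 min.

46.83 hours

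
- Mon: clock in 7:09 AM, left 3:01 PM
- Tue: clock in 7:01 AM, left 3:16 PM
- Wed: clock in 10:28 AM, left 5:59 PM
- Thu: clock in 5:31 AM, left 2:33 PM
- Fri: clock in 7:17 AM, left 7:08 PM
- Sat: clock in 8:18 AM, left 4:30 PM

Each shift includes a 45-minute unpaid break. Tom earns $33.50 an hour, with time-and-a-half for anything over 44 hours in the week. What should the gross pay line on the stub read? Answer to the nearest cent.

Mon: 7:09 AM–3:01 PM = 7 h 52 min; less 45 min break → 7 h 7 min
Tue: 7:01 AM–3:16 PM = 8 h 15 min; less 45 min break → 7 h 30 min
Wed: 10:28 AM–5:59 PM = 7 h 31 min; less 45 min break → 6 h 46 min
Thu: 5:31 AM–2:33 PM = 9 h 2 min; less 45 min break → 8 h 17 min
Fri: 7:17 AM–7:08 PM = 11 h 51 min; less 45 min break → 11 h 6 min
Sat: 8:18 AM–4:30 PM = 8 h 12 min; less 45 min break → 7 h 27 min
Total worked: 48 h 13 min = 2893 min.
Regular 44 h 0 min = 2640 min at $33.50/h; overtime 4 h 13 min = 253 min at $50.25/h.
Pay = (2640 × $33.50 + 253 × $50.25) ÷ 60 = $1685.89.

$1685.89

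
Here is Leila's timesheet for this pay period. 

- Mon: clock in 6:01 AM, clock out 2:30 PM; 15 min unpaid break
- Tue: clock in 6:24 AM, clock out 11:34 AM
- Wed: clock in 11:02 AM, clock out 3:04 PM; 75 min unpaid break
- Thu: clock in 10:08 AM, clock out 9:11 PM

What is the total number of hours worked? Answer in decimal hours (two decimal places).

27.23 hours

Mon: 6:01 AM–2:30 PM = 8 h 29 min; less 15 min break → 8 h 14 min
Tue: 6:24 AM–11:34 AM = 5 h 10 min
Wed: 11:02 AM–3:04 PM = 4 h 2 min; less 75 min break → 2 h 47 min
Thu: 10:08 AM–9:11 PM = 11 h 3 min
Total: 8 h 14 min + 5 h 10 min + 2 h 47 min + 11 h 3 min = 27 h 14 min.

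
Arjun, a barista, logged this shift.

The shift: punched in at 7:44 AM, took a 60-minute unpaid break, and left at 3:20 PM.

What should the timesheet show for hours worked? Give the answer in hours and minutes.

6 h 36 min

The shift: 7:44 AM–3:20 PM = 7 h 36 min; less 60 min break → 6 h 36 min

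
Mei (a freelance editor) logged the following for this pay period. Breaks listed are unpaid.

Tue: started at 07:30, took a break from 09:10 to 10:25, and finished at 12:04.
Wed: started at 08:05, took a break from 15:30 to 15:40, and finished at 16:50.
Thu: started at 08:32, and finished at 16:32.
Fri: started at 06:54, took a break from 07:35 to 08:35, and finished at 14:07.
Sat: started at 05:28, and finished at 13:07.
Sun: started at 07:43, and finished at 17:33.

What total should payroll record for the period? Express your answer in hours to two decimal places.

43.60 hours

Tue: 07:30–12:04 = 4 h 34 min; less 75 min break → 3 h 19 min
Wed: 08:05–16:50 = 8 h 45 min; less 10 min break → 8 h 35 min
Thu: 08:32–16:32 = 8 h 0 min
Fri: 06:54–14:07 = 7 h 13 min; less 60 min break → 6 h 13 min
Sat: 05:28–13:07 = 7 h 39 min
Sun: 07:43–17:33 = 9 h 50 min
Total: 3 h 19 min + 8 h 35 min + 8 h 0 min + 6 h 13 min + 7 h 39 min + 9 h 50 min = 43 h 36 min.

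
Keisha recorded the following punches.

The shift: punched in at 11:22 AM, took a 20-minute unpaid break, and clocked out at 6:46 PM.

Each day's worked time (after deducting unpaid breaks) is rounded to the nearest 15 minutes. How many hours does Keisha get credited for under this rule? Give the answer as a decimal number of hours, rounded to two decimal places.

The shift: 11:22 AM–6:46 PM = 7 h 24 min − 20 min = 7 h 4 min → rounds to 7 h 0 min

7.00 hours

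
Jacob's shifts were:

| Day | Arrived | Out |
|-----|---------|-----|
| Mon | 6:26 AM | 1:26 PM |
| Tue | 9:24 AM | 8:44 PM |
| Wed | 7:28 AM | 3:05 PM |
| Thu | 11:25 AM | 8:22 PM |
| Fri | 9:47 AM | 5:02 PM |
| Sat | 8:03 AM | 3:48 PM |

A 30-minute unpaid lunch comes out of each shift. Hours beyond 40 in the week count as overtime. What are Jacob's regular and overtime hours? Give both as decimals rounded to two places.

Regular 40.00 hours, overtime 6.90 hours

Mon: 6:26 AM–1:26 PM = 7 h 0 min; less 30 min break → 6 h 30 min
Tue: 9:24 AM–8:44 PM = 11 h 20 min; less 30 min break → 10 h 50 min
Wed: 7:28 AM–3:05 PM = 7 h 37 min; less 30 min break → 7 h 7 min
Thu: 11:25 AM–8:22 PM = 8 h 57 min; less 30 min break → 8 h 27 min
Fri: 9:47 AM–5:02 PM = 7 h 15 min; less 30 min break → 6 h 45 min
Sat: 8:03 AM–3:48 PM = 7 h 45 min; less 30 min break → 7 h 15 min
Total worked: 46 h 54 min = 46.90 h.
Threshold 40 h → overtime 6 h 54 min, regular 40 h 0 min.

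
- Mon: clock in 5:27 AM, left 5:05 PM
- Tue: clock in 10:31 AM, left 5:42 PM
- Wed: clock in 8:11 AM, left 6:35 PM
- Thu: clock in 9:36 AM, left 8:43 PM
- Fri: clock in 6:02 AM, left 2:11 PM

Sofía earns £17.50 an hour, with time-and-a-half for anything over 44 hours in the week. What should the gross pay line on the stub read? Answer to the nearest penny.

£887.69

Mon: 5:27 AM–5:05 PM = 11 h 38 min
Tue: 10:31 AM–5:42 PM = 7 h 11 min
Wed: 8:11 AM–6:35 PM = 10 h 24 min
Thu: 9:36 AM–8:43 PM = 11 h 7 min
Fri: 6:02 AM–2:11 PM = 8 h 9 min
Total worked: 48 h 29 min = 2909 min.
Regular 44 h 0 min = 2640 min at £17.50/h; overtime 4 h 29 min = 269 min at £26.25/h.
Pay = (2640 × £17.50 + 269 × £26.25) ÷ 60 = £887.69.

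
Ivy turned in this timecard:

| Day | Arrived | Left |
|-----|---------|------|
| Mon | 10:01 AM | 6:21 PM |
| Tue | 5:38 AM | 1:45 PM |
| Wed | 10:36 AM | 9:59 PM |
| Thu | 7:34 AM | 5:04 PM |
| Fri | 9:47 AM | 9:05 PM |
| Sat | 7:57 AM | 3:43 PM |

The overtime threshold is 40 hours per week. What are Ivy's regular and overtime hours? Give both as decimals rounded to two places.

Mon: 10:01 AM–6:21 PM = 8 h 20 min
Tue: 5:38 AM–1:45 PM = 8 h 7 min
Wed: 10:36 AM–9:59 PM = 11 h 23 min
Thu: 7:34 AM–5:04 PM = 9 h 30 min
Fri: 9:47 AM–9:05 PM = 11 h 18 min
Sat: 7:57 AM–3:43 PM = 7 h 46 min
Total worked: 56 h 24 min = 56.40 h.
Threshold 40 h → overtime 16 h 24 min, regular 40 h 0 min.

Regular 40.00 hours, overtime 16.40 hours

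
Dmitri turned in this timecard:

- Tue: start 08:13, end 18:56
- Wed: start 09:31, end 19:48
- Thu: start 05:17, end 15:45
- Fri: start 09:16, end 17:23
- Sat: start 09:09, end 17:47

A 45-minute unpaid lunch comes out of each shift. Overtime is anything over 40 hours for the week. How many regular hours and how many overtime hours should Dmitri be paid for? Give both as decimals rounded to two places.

Tue: 08:13–18:56 = 10 h 43 min; less 45 min break → 9 h 58 min
Wed: 09:31–19:48 = 10 h 17 min; less 45 min break → 9 h 32 min
Thu: 05:17–15:45 = 10 h 28 min; less 45 min break → 9 h 43 min
Fri: 09:16–17:23 = 8 h 7 min; less 45 min break → 7 h 22 min
Sat: 09:09–17:47 = 8 h 38 min; less 45 min break → 7 h 53 min
Total worked: 44 h 28 min = 44.47 h.
Threshold 40 h → overtime 4 h 28 min, regular 40 h 0 min.

Regular 40.00 hours, overtime 4.47 hours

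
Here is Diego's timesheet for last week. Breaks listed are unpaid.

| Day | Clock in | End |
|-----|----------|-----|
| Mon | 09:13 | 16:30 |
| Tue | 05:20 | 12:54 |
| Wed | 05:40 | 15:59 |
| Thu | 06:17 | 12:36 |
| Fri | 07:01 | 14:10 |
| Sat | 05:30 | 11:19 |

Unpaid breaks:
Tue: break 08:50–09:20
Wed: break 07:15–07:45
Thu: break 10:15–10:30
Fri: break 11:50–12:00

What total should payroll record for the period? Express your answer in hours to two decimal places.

Mon: 09:13–16:30 = 7 h 17 min
Tue: 05:20–12:54 = 7 h 34 min; less 30 min break → 7 h 4 min
Wed: 05:40–15:59 = 10 h 19 min; less 30 min break → 9 h 49 min
Thu: 06:17–12:36 = 6 h 19 min; less 15 min break → 6 h 4 min
Fri: 07:01–14:10 = 7 h 9 min; less 10 min break → 6 h 59 min
Sat: 05:30–11:19 = 5 h 49 min
Total: 7 h 17 min + 7 h 4 min + 9 h 49 min + 6 h 4 min + 6 h 59 min + 5 h 49 min = 43 h 2 min.

43.03 hours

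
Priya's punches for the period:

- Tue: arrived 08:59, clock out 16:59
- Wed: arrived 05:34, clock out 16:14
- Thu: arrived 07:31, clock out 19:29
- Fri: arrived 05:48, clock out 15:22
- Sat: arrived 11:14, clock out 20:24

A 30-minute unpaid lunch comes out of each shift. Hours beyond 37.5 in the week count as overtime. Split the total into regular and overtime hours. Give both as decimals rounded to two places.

Regular 37.50 hours, overtime 9.37 hours

Tue: 08:59–16:59 = 8 h 0 min; less 30 min break → 7 h 30 min
Wed: 05:34–16:14 = 10 h 40 min; less 30 min break → 10 h 10 min
Thu: 07:31–19:29 = 11 h 58 min; less 30 min break → 11 h 28 min
Fri: 05:48–15:22 = 9 h 34 min; less 30 min break → 9 h 4 min
Sat: 11:14–20:24 = 9 h 10 min; less 30 min break → 8 h 40 min
Total worked: 46 h 52 min = 46.87 h.
Threshold 37.5 h → overtime 9 h 22 min, regular 37 h 30 min.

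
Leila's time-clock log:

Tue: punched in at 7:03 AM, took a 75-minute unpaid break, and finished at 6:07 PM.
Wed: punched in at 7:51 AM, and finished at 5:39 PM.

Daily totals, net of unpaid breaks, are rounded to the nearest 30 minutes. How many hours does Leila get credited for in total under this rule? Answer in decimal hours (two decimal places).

Tue: 7:03 AM–6:07 PM = 11 h 4 min − 75 min = 9 h 49 min → rounds to 10 h 0 min
Wed: 7:51 AM–5:39 PM = 9 h 48 min → rounds to 10 h 0 min
Total credited: 20 h 0 min.

20.00 hours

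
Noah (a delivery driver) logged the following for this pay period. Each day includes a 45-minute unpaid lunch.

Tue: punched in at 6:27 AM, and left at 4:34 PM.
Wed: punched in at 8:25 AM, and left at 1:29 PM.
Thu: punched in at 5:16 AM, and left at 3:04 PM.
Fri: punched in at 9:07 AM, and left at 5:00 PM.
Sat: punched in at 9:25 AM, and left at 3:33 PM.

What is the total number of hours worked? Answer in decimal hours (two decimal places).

Tue: 6:27 AM–4:34 PM = 10 h 7 min; less 45 min break → 9 h 22 min
Wed: 8:25 AM–1:29 PM = 5 h 4 min; less 45 min break → 4 h 19 min
Thu: 5:16 AM–3:04 PM = 9 h 48 min; less 45 min break → 9 h 3 min
Fri: 9:07 AM–5:00 PM = 7 h 53 min; less 45 min break → 7 h 8 min
Sat: 9:25 AM–3:33 PM = 6 h 8 min; less 45 min break → 5 h 23 min
Total: 9 h 22 min + 4 h 19 min + 9 h 3 min + 7 h 8 min + 5 h 23 min = 35 h 15 min.

35.25 hours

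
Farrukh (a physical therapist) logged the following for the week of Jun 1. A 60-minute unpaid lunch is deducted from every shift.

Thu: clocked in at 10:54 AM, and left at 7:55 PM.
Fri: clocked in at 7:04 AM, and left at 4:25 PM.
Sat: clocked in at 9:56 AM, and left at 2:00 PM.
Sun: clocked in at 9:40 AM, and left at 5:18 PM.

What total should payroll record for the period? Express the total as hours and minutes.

Thu: 10:54 AM–7:55 PM = 9 h 1 min; less 60 min break → 8 h 1 min
Fri: 7:04 AM–4:25 PM = 9 h 21 min; less 60 min break → 8 h 21 min
Sat: 9:56 AM–2:00 PM = 4 h 4 min; less 60 min break → 3 h 4 min
Sun: 9:40 AM–5:18 PM = 7 h 38 min; less 60 min break → 6 h 38 min
Total: 8 h 1 min + 8 h 21 min + 3 h 4 min + 6 h 38 min = 26 h 4 min.

26 h 4 min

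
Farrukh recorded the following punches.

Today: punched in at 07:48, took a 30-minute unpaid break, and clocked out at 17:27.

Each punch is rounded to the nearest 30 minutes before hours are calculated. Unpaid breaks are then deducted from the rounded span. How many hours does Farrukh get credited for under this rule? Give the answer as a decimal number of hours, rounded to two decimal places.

Today: in 07:48→08:00, out 17:27→17:30; 9 h 30 min − 30 min = 9 h 0 min

9.00 hours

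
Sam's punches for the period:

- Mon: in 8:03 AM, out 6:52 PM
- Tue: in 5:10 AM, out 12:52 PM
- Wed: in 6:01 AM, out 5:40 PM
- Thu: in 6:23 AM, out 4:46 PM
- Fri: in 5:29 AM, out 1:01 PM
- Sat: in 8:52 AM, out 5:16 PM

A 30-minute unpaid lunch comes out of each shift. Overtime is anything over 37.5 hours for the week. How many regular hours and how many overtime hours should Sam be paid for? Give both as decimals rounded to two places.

Mon: 8:03 AM–6:52 PM = 10 h 49 min; less 30 min break → 10 h 19 min
Tue: 5:10 AM–12:52 PM = 7 h 42 min; less 30 min break → 7 h 12 min
Wed: 6:01 AM–5:40 PM = 11 h 39 min; less 30 min break → 11 h 9 min
Thu: 6:23 AM–4:46 PM = 10 h 23 min; less 30 min break → 9 h 53 min
Fri: 5:29 AM–1:01 PM = 7 h 32 min; less 30 min break → 7 h 2 min
Sat: 8:52 AM–5:16 PM = 8 h 24 min; less 30 min break → 7 h 54 min
Total worked: 53 h 29 min = 53.48 h.
Threshold 37.5 h → overtime 15 h 59 min, regular 37 h 30 min.

Regular 37.50 hours, overtime 15.98 hours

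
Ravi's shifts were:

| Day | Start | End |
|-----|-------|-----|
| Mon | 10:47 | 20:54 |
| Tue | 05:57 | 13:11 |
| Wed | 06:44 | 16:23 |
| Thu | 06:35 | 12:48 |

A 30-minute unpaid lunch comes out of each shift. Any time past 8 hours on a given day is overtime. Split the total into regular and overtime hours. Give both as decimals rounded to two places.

Regular 28.45 hours, overtime 2.77 hours

Mon: 10:47–20:54 = 10 h 7 min; less 30 min break → 9 h 37 min
Tue: 05:57–13:11 = 7 h 14 min; less 30 min break → 6 h 44 min
Wed: 06:44–16:23 = 9 h 39 min; less 30 min break → 9 h 9 min
Thu: 06:35–12:48 = 6 h 13 min; less 30 min break → 5 h 43 min
Mon reg 8 h 0 min / OT 1 h 37 min; Tue reg 6 h 44 min / OT 0 h 0 min; Wed reg 8 h 0 min / OT 1 h 9 min; Thu reg 5 h 43 min / OT 0 h 0 min.
Totals: regular 28 h 27 min, overtime 2 h 46 min.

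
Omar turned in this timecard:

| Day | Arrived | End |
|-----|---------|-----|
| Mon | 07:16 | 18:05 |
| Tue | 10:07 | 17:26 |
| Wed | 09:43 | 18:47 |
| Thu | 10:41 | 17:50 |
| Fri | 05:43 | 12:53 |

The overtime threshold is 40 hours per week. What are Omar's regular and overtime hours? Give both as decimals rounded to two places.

Regular 40.00 hours, overtime 1.52 hours

Mon: 07:16–18:05 = 10 h 49 min
Tue: 10:07–17:26 = 7 h 19 min
Wed: 09:43–18:47 = 9 h 4 min
Thu: 10:41–17:50 = 7 h 9 min
Fri: 05:43–12:53 = 7 h 10 min
Total worked: 41 h 31 min = 41.52 h.
Threshold 40 h → overtime 1 h 31 min, regular 40 h 0 min.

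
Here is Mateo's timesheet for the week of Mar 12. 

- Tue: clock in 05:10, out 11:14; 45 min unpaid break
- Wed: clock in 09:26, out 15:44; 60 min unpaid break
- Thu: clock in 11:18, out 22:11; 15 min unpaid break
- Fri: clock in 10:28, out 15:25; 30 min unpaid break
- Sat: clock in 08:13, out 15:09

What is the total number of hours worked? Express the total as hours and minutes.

Tue: 05:10–11:14 = 6 h 4 min; less 45 min break → 5 h 19 min
Wed: 09:26–15:44 = 6 h 18 min; less 60 min break → 5 h 18 min
Thu: 11:18–22:11 = 10 h 53 min; less 15 min break → 10 h 38 min
Fri: 10:28–15:25 = 4 h 57 min; less 30 min break → 4 h 27 min
Sat: 08:13–15:09 = 6 h 56 min
Total: 5 h 19 min + 5 h 18 min + 10 h 38 min + 4 h 27 min + 6 h 56 min = 32 h 38 min.

32 h 38 min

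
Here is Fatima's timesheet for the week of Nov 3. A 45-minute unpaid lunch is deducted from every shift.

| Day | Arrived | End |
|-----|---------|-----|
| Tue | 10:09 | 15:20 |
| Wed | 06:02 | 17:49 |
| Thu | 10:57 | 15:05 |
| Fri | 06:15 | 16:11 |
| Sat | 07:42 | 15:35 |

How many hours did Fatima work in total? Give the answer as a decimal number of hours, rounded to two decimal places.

35.17 hours

Tue: 10:09–15:20 = 5 h 11 min; less 45 min break → 4 h 26 min
Wed: 06:02–17:49 = 11 h 47 min; less 45 min break → 11 h 2 min
Thu: 10:57–15:05 = 4 h 8 min; less 45 min break → 3 h 23 min
Fri: 06:15–16:11 = 9 h 56 min; less 45 min break → 9 h 11 min
Sat: 07:42–15:35 = 7 h 53 min; less 45 min break → 7 h 8 min
Total: 4 h 26 min + 11 h 2 min + 3 h 23 min + 9 h 11 min + 7 h 8 min = 35 h 10 min.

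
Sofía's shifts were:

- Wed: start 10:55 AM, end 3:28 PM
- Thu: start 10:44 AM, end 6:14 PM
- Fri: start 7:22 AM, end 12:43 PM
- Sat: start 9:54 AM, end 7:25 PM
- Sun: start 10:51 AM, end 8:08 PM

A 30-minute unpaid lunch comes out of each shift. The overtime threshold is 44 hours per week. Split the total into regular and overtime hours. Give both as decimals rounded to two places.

Wed: 10:55 AM–3:28 PM = 4 h 33 min; less 30 min break → 4 h 3 min
Thu: 10:44 AM–6:14 PM = 7 h 30 min; less 30 min break → 7 h 0 min
Fri: 7:22 AM–12:43 PM = 5 h 21 min; less 30 min break → 4 h 51 min
Sat: 9:54 AM–7:25 PM = 9 h 31 min; less 30 min break → 9 h 1 min
Sun: 10:51 AM–8:08 PM = 9 h 17 min; less 30 min break → 8 h 47 min
Total worked: 33 h 42 min = 33.70 h.
Threshold 44 h → overtime 0 h 0 min, regular 33 h 42 min.

Regular 33.70 hours, overtime 0.00 hours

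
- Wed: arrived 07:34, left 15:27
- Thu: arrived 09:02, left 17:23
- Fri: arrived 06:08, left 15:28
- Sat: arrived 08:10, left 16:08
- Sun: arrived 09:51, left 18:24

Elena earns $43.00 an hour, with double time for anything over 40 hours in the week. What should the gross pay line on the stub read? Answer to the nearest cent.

Wed: 07:34–15:27 = 7 h 53 min
Thu: 09:02–17:23 = 8 h 21 min
Fri: 06:08–15:28 = 9 h 20 min
Sat: 08:10–16:08 = 7 h 58 min
Sun: 09:51–18:24 = 8 h 33 min
Total worked: 42 h 5 min = 2525 min.
Regular 40 h 0 min = 2400 min at $43.00/h; overtime 2 h 5 min = 125 min at $86.00/h.
Pay = (2400 × $43.00 + 125 × $86.00) ÷ 60 = $1899.17.

$1899.17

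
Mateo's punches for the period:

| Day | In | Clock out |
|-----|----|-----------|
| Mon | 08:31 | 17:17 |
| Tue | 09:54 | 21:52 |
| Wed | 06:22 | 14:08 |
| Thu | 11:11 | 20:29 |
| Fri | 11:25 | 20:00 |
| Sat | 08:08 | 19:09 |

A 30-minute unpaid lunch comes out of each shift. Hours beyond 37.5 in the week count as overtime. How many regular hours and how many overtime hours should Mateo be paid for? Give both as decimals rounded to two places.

Regular 37.50 hours, overtime 16.90 hours

Mon: 08:31–17:17 = 8 h 46 min; less 30 min break → 8 h 16 min
Tue: 09:54–21:52 = 11 h 58 min; less 30 min break → 11 h 28 min
Wed: 06:22–14:08 = 7 h 46 min; less 30 min break → 7 h 16 min
Thu: 11:11–20:29 = 9 h 18 min; less 30 min break → 8 h 48 min
Fri: 11:25–20:00 = 8 h 35 min; less 30 min break → 8 h 5 min
Sat: 08:08–19:09 = 11 h 1 min; less 30 min break → 10 h 31 min
Total worked: 54 h 24 min = 54.40 h.
Threshold 37.5 h → overtime 16 h 54 min, regular 37 h 30 min.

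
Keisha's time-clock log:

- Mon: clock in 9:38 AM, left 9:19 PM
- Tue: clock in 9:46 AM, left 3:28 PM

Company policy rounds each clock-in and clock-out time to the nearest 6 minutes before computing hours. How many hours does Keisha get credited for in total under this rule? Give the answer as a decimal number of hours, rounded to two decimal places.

17.40 hours

Mon: in 9:38 AM→9:36 AM, out 9:19 PM→9:18 PM; 11 h 42 min
Tue: in 9:46 AM→9:48 AM, out 3:28 PM→3:30 PM; 5 h 42 min
Total credited: 17 h 24 min.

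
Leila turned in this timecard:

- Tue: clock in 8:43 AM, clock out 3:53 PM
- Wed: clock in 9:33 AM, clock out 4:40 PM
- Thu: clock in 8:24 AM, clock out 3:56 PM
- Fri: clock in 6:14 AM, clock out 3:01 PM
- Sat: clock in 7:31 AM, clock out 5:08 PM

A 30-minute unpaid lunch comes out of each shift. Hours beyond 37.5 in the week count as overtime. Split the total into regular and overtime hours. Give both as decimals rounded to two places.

Regular 37.50 hours, overtime 0.22 hours

Tue: 8:43 AM–3:53 PM = 7 h 10 min; less 30 min break → 6 h 40 min
Wed: 9:33 AM–4:40 PM = 7 h 7 min; less 30 min break → 6 h 37 min
Thu: 8:24 AM–3:56 PM = 7 h 32 min; less 30 min break → 7 h 2 min
Fri: 6:14 AM–3:01 PM = 8 h 47 min; less 30 min break → 8 h 17 min
Sat: 7:31 AM–5:08 PM = 9 h 37 min; less 30 min break → 9 h 7 min
Total worked: 37 h 43 min = 37.72 h.
Threshold 37.5 h → overtime 0 h 13 min, regular 37 h 30 min.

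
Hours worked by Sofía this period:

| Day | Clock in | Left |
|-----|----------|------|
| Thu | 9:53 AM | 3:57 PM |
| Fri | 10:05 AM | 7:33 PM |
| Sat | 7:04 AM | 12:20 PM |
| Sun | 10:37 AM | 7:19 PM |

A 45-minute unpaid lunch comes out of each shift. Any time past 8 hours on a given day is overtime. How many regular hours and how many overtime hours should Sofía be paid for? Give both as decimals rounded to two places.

Regular 25.78 hours, overtime 0.72 hours

Thu: 9:53 AM–3:57 PM = 6 h 4 min; less 45 min break → 5 h 19 min
Fri: 10:05 AM–7:33 PM = 9 h 28 min; less 45 min break → 8 h 43 min
Sat: 7:04 AM–12:20 PM = 5 h 16 min; less 45 min break → 4 h 31 min
Sun: 10:37 AM–7:19 PM = 8 h 42 min; less 45 min break → 7 h 57 min
Thu reg 5 h 19 min / OT 0 h 0 min; Fri reg 8 h 0 min / OT 0 h 43 min; Sat reg 4 h 31 min / OT 0 h 0 min; Sun reg 7 h 57 min / OT 0 h 0 min.
Totals: regular 25 h 47 min, overtime 0 h 43 min.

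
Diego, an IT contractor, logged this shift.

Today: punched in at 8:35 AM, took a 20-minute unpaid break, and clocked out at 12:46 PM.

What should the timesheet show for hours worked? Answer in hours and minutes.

Today: 8:35 AM–12:46 PM = 4 h 11 min; less 20 min break → 3 h 51 min

3 h 51 min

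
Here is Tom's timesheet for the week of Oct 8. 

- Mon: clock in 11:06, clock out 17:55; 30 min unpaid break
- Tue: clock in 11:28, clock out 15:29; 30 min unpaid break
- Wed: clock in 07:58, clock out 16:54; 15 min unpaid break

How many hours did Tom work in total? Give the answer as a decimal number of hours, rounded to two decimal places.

Mon: 11:06–17:55 = 6 h 49 min; less 30 min break → 6 h 19 min
Tue: 11:28–15:29 = 4 h 1 min; less 30 min break → 3 h 31 min
Wed: 07:58–16:54 = 8 h 56 min; less 15 min break → 8 h 41 min
Total: 6 h 19 min + 3 h 31 min + 8 h 41 min = 18 h 31 min.

18.52 hours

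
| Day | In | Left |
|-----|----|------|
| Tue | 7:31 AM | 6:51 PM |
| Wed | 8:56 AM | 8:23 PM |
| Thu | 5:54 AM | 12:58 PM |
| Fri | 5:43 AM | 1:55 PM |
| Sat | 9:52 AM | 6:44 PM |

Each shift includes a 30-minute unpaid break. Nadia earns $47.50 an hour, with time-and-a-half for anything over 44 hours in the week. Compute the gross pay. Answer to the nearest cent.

$2119.69

Tue: 7:31 AM–6:51 PM = 11 h 20 min; less 30 min break → 10 h 50 min
Wed: 8:56 AM–8:23 PM = 11 h 27 min; less 30 min break → 10 h 57 min
Thu: 5:54 AM–12:58 PM = 7 h 4 min; less 30 min break → 6 h 34 min
Fri: 5:43 AM–1:55 PM = 8 h 12 min; less 30 min break → 7 h 42 min
Sat: 9:52 AM–6:44 PM = 8 h 52 min; less 30 min break → 8 h 22 min
Total worked: 44 h 25 min = 2665 min.
Regular 44 h 0 min = 2640 min at $47.50/h; overtime 0 h 25 min = 25 min at $71.25/h.
Pay = (2640 × $47.50 + 25 × $71.25) ÷ 60 = $2119.69.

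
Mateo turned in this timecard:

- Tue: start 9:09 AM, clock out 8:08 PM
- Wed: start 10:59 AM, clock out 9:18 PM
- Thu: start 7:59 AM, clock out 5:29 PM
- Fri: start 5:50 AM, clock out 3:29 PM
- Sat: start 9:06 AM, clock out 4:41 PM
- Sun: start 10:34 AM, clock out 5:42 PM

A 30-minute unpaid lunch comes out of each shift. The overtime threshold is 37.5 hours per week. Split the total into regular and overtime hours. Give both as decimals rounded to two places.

Tue: 9:09 AM–8:08 PM = 10 h 59 min; less 30 min break → 10 h 29 min
Wed: 10:59 AM–9:18 PM = 10 h 19 min; less 30 min break → 9 h 49 min
Thu: 7:59 AM–5:29 PM = 9 h 30 min; less 30 min break → 9 h 0 min
Fri: 5:50 AM–3:29 PM = 9 h 39 min; less 30 min break → 9 h 9 min
Sat: 9:06 AM–4:41 PM = 7 h 35 min; less 30 min break → 7 h 5 min
Sun: 10:34 AM–5:42 PM = 7 h 8 min; less 30 min break → 6 h 38 min
Total worked: 52 h 10 min = 52.17 h.
Threshold 37.5 h → overtime 14 h 40 min, regular 37 h 30 min.

Regular 37.50 hours, overtime 14.67 hours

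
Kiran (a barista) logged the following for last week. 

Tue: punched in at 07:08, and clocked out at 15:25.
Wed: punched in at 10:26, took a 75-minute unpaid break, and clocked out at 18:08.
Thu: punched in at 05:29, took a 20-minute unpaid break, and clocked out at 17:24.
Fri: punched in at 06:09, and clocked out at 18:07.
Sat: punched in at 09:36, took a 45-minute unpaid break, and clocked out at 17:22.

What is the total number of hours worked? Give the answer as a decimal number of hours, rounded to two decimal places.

45.30 hours

Tue: 07:08–15:25 = 8 h 17 min
Wed: 10:26–18:08 = 7 h 42 min; less 75 min break → 6 h 27 min
Thu: 05:29–17:24 = 11 h 55 min; less 20 min break → 11 h 35 min
Fri: 06:09–18:07 = 11 h 58 min
Sat: 09:36–17:22 = 7 h 46 min; less 45 min break → 7 h 1 min
Total: 8 h 17 min + 6 h 27 min + 11 h 35 min + 11 h 58 min + 7 h 1 min = 45 h 18 min.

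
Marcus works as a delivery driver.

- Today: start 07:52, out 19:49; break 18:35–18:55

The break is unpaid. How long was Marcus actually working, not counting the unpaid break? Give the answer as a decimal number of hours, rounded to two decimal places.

Today: 07:52–19:49 = 11 h 57 min; less 20 min break → 11 h 37 min

11.62 hours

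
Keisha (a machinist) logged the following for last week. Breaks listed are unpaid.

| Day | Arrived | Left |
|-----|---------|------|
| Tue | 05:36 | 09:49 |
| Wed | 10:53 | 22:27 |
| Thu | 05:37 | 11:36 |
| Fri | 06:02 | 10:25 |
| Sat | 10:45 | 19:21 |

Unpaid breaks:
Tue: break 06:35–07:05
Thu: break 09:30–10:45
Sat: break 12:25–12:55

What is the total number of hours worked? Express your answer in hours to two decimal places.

Tue: 05:36–09:49 = 4 h 13 min; less 30 min break → 3 h 43 min
Wed: 10:53–22:27 = 11 h 34 min
Thu: 05:37–11:36 = 5 h 59 min; less 75 min break → 4 h 44 min
Fri: 06:02–10:25 = 4 h 23 min
Sat: 10:45–19:21 = 8 h 36 min; less 30 min break → 8 h 6 min
Total: 3 h 43 min + 11 h 34 min + 4 h 44 min + 4 h 23 min + 8 h 6 min = 32 h 30 min.

32.50 hours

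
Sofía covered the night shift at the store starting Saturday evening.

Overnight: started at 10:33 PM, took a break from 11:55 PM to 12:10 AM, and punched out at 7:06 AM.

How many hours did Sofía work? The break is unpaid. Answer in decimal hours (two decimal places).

8.30 hours

Overnight: 10:33 PM → midnight = 1 h 27 min; midnight → 7:06 AM = 7 h 6 min; span 8 h 33 min; less 15 min break → 8 h 18 min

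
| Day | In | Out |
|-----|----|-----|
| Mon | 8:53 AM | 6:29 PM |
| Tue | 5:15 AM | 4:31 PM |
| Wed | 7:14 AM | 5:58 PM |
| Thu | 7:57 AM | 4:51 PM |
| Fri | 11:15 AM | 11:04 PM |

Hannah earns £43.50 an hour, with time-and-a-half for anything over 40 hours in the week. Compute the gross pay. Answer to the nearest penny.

Mon: 8:53 AM–6:29 PM = 9 h 36 min
Tue: 5:15 AM–4:31 PM = 11 h 16 min
Wed: 7:14 AM–5:58 PM = 10 h 44 min
Thu: 7:57 AM–4:51 PM = 8 h 54 min
Fri: 11:15 AM–11:04 PM = 11 h 49 min
Total worked: 52 h 19 min = 3139 min.
Regular 40 h 0 min = 2400 min at £43.50/h; overtime 12 h 19 min = 739 min at £65.25/h.
Pay = (2400 × £43.50 + 739 × £65.25) ÷ 60 = £2543.66.

£2543.66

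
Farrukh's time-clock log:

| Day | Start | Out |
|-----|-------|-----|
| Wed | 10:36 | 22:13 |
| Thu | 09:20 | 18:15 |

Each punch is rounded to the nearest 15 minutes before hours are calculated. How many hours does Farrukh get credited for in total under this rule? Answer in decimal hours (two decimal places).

Wed: in 10:36→10:30, out 22:13→22:15; 11 h 45 min
Thu: in 09:20→09:15, out 18:15→18:15; 9 h 0 min
Total credited: 20 h 45 min.

20.75 hours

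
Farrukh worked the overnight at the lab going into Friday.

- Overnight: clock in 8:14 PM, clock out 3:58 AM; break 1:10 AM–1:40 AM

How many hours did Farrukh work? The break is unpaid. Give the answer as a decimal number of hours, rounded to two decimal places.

Overnight: 8:14 PM → midnight = 3 h 46 min; midnight → 3:58 AM = 3 h 58 min; span 7 h 44 min; less 30 min break → 7 h 14 min

7.23 hours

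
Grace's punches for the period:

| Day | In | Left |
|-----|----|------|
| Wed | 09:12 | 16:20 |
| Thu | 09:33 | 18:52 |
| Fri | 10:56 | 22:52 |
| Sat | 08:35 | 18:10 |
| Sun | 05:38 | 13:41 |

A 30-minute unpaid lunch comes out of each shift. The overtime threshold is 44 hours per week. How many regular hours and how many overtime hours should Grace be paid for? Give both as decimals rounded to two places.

Regular 43.52 hours, overtime 0.00 hours

Wed: 09:12–16:20 = 7 h 8 min; less 30 min break → 6 h 38 min
Thu: 09:33–18:52 = 9 h 19 min; less 30 min break → 8 h 49 min
Fri: 10:56–22:52 = 11 h 56 min; less 30 min break → 11 h 26 min
Sat: 08:35–18:10 = 9 h 35 min; less 30 min break → 9 h 5 min
Sun: 05:38–13:41 = 8 h 3 min; less 30 min break → 7 h 33 min
Total worked: 43 h 31 min = 43.52 h.
Threshold 44 h → overtime 0 h 0 min, regular 43 h 31 min.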